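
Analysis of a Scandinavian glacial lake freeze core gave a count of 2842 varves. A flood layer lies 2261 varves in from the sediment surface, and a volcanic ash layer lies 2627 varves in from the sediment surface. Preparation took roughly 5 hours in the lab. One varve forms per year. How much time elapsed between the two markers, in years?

Separation: 2627 − 2261 = 366 varves.
One varve per year makes the interval 366 years.

366 yr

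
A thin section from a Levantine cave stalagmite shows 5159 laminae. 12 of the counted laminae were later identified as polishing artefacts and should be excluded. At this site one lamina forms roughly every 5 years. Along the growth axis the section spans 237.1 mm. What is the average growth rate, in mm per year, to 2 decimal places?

0.01 mm per year

Correcting the raw count gives 5159 − 12 = 5147 true laminae.
5147 laminae at 5 years each span 5147 × 5 = 25735 years.
237.1 mm over 25735 years gives 237.1 / 25735 ≈ 0.01 mm per year.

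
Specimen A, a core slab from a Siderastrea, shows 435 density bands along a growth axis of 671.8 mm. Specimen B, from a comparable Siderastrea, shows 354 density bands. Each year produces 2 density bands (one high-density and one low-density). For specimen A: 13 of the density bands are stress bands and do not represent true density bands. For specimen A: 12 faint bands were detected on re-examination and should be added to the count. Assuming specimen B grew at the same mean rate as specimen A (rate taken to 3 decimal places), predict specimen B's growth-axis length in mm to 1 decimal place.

548.0 mm

Specimen A: correcting the raw count gives 435 − 13 + 12 = 434 true density bands.
Specimen A: dividing by 2 density bands per year: 434 / 2 = 217 years.
A: Mean rate = 671.8 mm / 217 years ≈ 3.096 mm/year.
Specimen B: 354 density bands at 2 per year is 354 / 2 = 177 years. B's length ≈ 3.096 × 177 = 548.0 mm.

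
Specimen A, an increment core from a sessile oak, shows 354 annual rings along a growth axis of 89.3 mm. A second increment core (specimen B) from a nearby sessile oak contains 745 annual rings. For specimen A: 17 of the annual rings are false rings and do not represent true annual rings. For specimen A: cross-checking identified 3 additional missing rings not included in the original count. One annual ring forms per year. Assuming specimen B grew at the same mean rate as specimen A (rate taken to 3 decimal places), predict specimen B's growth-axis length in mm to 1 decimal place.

Specimen A: true annual ring count = 354 − 17 + 3 = 340.
A: 89.3 mm over 340 years gives 89.3 / 340 ≈ 0.263 mm per year.
Length of B = 0.263 × 745 = 195.9 mm.

195.9 mm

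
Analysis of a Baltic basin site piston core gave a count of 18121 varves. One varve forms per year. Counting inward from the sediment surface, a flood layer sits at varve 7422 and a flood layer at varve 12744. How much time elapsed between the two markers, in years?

5322 yr

12744 − 7422 = 5322 varves lie between the two events.
One varve per year makes the interval 5322 years.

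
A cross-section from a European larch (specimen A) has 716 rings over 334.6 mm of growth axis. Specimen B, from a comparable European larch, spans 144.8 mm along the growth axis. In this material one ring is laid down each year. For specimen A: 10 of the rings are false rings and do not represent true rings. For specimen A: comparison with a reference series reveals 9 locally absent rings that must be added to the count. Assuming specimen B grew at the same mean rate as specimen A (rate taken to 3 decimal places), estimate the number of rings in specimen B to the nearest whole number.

Specimen A: adjusted count: 716 − 10 + 9 = 715 rings.
A: Extension rate ≈ 334.6 / 715 = 0.468 mm/yr.
B spans 144.8 / 0.468 = 309.40 years ≈ 309 rings.

309 rings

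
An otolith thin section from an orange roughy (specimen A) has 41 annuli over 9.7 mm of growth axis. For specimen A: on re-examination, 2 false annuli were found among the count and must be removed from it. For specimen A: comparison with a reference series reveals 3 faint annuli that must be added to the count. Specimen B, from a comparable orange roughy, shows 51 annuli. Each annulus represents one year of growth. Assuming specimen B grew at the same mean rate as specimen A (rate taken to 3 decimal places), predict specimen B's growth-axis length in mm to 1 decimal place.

Specimen A: after corrections the count is 41 − 2 + 3 = 42 annuli.
A: Extension rate ≈ 9.7 / 42 = 0.231 mm/yr.
B's length ≈ 0.231 × 51 = 11.8 mm.

11.8 mm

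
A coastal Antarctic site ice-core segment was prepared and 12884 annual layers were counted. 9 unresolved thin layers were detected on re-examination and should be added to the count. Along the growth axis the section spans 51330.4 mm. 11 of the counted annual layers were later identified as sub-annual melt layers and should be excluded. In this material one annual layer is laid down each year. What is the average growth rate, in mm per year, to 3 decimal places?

After corrections the count is 12884 − 11 + 9 = 12882 annual layers.
51330.4 mm over 12882 years gives 51330.4 / 12882 ≈ 3.985 mm per year.

3.985 mm per year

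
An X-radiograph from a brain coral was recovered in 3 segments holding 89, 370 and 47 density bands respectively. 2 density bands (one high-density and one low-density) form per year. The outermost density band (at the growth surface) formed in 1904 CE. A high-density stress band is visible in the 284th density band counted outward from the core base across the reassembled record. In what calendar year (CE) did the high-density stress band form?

Total density bands = 89 + 370 + 47 = 506.
Between density band 284 and the growth surface there are 506 − 284 = 222 density bands.
With 2 density bands per year, 222 / 2 = 111 years.
Counting back 111 years from 1904 CE places the high-density stress band in 1904 − 111 = 1793 CE.

1793 CE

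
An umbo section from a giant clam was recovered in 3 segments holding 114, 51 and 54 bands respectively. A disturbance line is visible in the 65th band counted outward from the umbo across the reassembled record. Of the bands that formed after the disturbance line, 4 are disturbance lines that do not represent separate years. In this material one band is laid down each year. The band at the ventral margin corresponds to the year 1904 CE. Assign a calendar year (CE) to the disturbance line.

Total bands = 114 + 51 + 54 = 219.
219 − 65 = 154 bands lie beyond the disturbance line toward the ventral margin.
Removing the 4 false bands leaves 154 − 4 = 150 true bands beyond the disturbance line.
1904 − 150 = 1754 CE.

1754 CE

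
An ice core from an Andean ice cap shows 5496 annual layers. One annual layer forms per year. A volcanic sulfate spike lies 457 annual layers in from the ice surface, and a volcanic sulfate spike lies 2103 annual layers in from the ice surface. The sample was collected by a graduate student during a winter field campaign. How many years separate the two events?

1646 years

The two markers are separated by 2103 − 457 = 1646 annual layers.
One annual layer per year makes the interval 1646 years.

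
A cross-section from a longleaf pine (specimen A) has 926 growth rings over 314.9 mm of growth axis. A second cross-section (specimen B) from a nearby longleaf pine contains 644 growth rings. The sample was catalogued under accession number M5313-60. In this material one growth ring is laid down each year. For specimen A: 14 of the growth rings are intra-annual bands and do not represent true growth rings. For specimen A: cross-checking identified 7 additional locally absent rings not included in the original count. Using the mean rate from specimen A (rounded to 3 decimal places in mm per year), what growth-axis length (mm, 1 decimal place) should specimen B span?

Specimen A: adjusted count: 926 − 14 + 7 = 919 growth rings.
A: Mean rate = 314.9 mm / 919 years ≈ 0.343 mm/year.
B's length ≈ 0.343 × 644 = 220.9 mm.

220.9 mm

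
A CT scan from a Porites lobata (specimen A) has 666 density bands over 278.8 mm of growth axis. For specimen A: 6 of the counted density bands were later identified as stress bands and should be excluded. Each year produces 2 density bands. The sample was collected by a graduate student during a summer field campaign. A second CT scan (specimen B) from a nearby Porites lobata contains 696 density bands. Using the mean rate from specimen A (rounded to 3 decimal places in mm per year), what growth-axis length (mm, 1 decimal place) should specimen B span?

294.1 mm

Specimen A: true density band count = 666 − 6 = 660.
Specimen A: dividing by 2 density bands per year: 660 / 2 = 330 years.
A: 278.8 mm over 330 years gives 278.8 / 330 ≈ 0.845 mm/year.
Specimen B: dividing by 2 density bands per year: 696 / 2 = 348 years. B's length ≈ 0.845 × 348 = 294.1 mm.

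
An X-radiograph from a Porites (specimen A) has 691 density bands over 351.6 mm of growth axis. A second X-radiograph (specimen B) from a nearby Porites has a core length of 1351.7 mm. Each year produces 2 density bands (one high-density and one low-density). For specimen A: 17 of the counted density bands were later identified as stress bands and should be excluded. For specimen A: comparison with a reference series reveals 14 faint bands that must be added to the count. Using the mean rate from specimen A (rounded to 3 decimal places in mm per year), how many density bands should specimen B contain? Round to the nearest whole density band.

2645 density bands

Specimen A: adjusted count: 691 − 17 + 14 = 688 density bands.
Specimen A: dividing by 2 density bands per year: 688 / 2 = 344 years.
A: Mean rate = 351.6 mm / 344 years ≈ 1.022 mm/yr.
Specimen B: 1351.7 mm / 1.022 mm per year = 1322.60 years; at 2 density bands per year that is 1322.60 × 2 ≈ 2645 density bands.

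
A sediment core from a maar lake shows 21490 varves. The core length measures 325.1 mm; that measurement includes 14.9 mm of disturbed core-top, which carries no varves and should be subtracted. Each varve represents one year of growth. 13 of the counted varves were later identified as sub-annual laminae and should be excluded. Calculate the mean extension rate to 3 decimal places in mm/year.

Adjusted count: 21490 − 13 = 21477 varves.
Net length = 325.1 − 14.9 = 310.2 mm.
Mean rate = 310.2 mm / 21477 years ≈ 0.014 mm/year.

0.014 mm/year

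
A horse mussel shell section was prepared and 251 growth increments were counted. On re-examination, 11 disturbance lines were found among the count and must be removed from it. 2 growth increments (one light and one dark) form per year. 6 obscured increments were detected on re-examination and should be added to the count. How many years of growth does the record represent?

After corrections the count is 251 − 11 + 6 = 246 growth increments.
246 growth increments at 2 per year is 246 / 2 = 123 years.

123 years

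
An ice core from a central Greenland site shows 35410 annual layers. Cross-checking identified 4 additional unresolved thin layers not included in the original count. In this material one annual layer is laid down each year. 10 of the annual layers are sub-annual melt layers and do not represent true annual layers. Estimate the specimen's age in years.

35404 years

After corrections the count is 35410 − 10 + 4 = 35404 annual layers.
One annual layer per year makes the duration 35404 years.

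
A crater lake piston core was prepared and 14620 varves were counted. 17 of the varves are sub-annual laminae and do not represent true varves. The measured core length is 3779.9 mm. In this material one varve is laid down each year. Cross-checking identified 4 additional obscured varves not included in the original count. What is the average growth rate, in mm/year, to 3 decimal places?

True varve count = 14620 − 17 + 4 = 14607.
Mean rate = 3779.9 mm / 14607 years ≈ 0.259 mm/year.

0.259 mm/year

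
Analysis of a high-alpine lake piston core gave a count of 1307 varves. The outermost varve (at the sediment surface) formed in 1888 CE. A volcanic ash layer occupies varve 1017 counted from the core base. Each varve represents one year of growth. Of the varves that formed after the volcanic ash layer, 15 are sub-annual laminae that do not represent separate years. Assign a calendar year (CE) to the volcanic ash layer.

1613 CE

1307 − 1017 = 290 varves lie beyond the volcanic ash layer toward the sediment surface.
290 − 15 false = 275 true varves after the volcanic ash layer.
1888 − 275 = 1613 CE.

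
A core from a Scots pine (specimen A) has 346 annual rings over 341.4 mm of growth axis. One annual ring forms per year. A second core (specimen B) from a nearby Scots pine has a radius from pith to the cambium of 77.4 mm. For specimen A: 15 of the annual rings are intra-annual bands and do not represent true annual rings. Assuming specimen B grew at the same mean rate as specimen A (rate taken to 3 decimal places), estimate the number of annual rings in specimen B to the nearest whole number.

Specimen A: adjusted count: 346 − 15 = 331 annual rings.
A: 341.4 mm over 331 years gives 341.4 / 331 ≈ 1.031 mm per year.
B spans 77.4 / 1.031 = 75.07 years ≈ 75 annual rings.

75 annual rings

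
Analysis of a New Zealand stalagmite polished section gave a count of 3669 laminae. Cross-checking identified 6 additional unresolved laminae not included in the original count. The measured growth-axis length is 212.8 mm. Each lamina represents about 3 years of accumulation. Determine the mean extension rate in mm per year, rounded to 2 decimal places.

0.02 mm per year

True lamina count = 3669 + 6 = 3675.
Multiplying by 3 years per lamina: 3675 × 3 = 11025 years.
Mean rate = 212.8 mm / 11025 years ≈ 0.02 mm per year.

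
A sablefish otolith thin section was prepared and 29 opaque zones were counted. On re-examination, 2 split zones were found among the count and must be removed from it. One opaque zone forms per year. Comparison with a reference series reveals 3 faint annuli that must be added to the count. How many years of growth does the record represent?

30 years

True opaque zone count = 29 − 2 + 3 = 30.
One opaque zone per year makes the duration 30 years.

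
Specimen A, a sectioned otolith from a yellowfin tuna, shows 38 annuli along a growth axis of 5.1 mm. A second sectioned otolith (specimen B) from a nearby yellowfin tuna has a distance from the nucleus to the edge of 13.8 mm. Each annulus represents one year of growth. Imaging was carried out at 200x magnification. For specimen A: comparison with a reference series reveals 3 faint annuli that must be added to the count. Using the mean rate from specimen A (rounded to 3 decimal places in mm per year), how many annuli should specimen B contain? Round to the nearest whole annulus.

Specimen A: true annulus count = 38 + 3 = 41.
A: Extension rate ≈ 5.1 / 41 = 0.124 mm/year.
For B, 13.8 / 0.124 = 111.29 years ≈ 111 annuli.

111 annuli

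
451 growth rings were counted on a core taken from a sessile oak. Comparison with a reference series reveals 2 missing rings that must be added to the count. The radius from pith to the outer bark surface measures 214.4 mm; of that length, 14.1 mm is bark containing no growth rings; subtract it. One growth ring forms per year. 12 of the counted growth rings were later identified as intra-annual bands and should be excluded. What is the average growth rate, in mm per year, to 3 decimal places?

True growth ring count = 451 − 12 + 2 = 441.
The growth record spans 214.4 − 14.1 = 200.3 mm.
Extension rate ≈ 200.3 / 441 = 0.454 mm per year.

0.454 mm per year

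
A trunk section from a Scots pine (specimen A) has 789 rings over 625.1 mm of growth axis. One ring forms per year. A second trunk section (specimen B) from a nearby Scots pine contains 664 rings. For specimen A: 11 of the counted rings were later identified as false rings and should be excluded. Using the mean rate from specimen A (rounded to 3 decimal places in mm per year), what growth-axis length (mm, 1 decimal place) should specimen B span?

Specimen A: adjusted count: 789 − 11 = 778 rings.
A: Mean rate = 625.1 mm / 778 years ≈ 0.803 mm per year.
For B, 0.803 mm/year × 664 years = 533.2 mm.

533.2 mm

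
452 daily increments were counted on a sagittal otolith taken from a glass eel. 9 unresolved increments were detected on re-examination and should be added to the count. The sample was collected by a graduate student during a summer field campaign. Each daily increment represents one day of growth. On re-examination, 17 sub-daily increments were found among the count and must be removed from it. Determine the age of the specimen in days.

Correcting the raw count gives 452 − 17 + 9 = 444 true daily increments.
At one daily increment per day, that is 444 days.

444 days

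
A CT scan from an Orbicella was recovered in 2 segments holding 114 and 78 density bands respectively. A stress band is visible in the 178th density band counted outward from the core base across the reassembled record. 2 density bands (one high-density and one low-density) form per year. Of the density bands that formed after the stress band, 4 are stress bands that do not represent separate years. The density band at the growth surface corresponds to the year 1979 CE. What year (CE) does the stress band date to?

1974 CE

Total density bands = 114 + 78 = 192.
Between density band 178 and the growth surface there are 192 − 178 = 14 density bands.
Excluding 4 false density bands: 14 − 4 = 10.
Dividing by 2 density bands per year: 10 / 2 = 5 years.
1979 − 5 = 1974 CE.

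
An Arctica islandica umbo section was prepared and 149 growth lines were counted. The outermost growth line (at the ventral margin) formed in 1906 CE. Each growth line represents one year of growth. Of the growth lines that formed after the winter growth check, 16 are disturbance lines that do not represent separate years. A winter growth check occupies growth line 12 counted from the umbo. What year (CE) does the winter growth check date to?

1785 CE

149 − 12 = 137 growth lines lie beyond the winter growth check toward the ventral margin.
137 − 16 false = 121 true growth lines after the winter growth check.
1906 − 121 = 1785 CE.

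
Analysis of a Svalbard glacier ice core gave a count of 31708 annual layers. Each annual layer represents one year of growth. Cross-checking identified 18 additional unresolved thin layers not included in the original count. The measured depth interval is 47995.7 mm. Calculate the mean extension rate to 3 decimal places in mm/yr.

1.513 mm/yr

After corrections the count is 31708 + 18 = 31726 annual layers.
Mean rate = 47995.7 mm / 31726 years ≈ 1.513 mm/yr.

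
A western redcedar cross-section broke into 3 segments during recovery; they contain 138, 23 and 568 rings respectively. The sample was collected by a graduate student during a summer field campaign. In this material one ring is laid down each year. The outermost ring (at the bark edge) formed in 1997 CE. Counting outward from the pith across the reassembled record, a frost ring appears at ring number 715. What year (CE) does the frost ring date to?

1983 CE

Total rings = 138 + 23 + 568 = 729.
729 − 715 = 14 rings lie beyond the frost ring toward the bark edge.
1997 − 14 = 1983 CE.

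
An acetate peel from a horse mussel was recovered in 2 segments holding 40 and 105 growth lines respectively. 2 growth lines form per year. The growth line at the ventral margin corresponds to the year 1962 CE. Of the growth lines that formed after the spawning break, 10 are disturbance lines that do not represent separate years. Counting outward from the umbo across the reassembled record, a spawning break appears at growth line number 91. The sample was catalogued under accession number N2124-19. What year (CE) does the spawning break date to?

1940 CE

Total growth lines = 40 + 105 = 145.
145 − 91 = 54 growth lines lie beyond the spawning break toward the ventral margin.
54 − 10 false = 44 true growth lines after the spawning break.
Dividing by 2 growth lines per year: 44 / 2 = 22 years.
Counting back 22 years from 1962 CE places the spawning break in 1962 − 22 = 1940 CE.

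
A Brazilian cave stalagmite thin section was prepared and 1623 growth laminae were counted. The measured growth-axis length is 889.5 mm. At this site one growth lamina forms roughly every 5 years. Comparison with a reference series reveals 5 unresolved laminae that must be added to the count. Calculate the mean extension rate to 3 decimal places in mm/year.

0.109 mm/year

After corrections the count is 1623 + 5 = 1628 growth laminae.
Multiplying by 5 years per growth lamina: 1628 × 5 = 8140 years.
Mean rate = 889.5 mm / 8140 years ≈ 0.109 mm/year.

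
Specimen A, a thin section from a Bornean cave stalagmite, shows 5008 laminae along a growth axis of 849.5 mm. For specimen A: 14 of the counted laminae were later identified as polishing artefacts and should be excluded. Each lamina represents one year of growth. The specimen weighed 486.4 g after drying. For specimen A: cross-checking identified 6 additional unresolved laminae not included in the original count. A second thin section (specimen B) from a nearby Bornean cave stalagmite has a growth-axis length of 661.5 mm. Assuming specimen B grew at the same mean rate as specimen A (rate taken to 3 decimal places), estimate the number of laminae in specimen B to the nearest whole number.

3891 laminae

Specimen A: true lamina count = 5008 − 14 + 6 = 5000.
A: Extension rate ≈ 849.5 / 5000 = 0.170 mm/year.
Specimen B: 661.5 mm / 0.170 mm per year = 3891.18 years ≈ 3891 laminae.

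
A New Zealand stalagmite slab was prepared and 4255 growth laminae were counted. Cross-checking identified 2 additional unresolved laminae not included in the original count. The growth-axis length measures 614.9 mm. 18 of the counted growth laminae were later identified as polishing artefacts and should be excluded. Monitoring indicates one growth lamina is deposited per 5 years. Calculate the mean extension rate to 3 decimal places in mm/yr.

Correcting the raw count gives 4255 − 18 + 2 = 4239 true growth laminae.
Multiplying by 5 years per growth lamina: 4239 × 5 = 21195 years.
614.9 mm over 21195 years gives 614.9 / 21195 ≈ 0.029 mm/yr.

0.029 mm/yr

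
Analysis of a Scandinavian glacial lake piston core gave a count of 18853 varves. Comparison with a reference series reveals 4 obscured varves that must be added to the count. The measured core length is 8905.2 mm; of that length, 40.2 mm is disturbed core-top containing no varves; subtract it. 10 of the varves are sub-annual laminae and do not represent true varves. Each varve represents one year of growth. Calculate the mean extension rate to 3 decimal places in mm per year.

0.470 mm per year

True varve count = 18853 − 10 + 4 = 18847.
Removing the 40.2 mm offcut leaves 8905.2 − 40.2 = 8865.0 mm.
Extension rate ≈ 8865.0 / 18847 = 0.470 mm per year.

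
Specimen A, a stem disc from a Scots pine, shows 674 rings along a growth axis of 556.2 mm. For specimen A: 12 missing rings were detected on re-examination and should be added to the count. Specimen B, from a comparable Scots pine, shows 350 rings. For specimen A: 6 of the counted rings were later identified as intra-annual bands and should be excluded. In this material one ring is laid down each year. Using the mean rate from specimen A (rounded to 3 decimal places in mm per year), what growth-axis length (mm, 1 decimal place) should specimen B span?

286.3 mm

Specimen A: after corrections the count is 674 − 6 + 12 = 680 rings.
A: 556.2 mm over 680 years gives 556.2 / 680 ≈ 0.818 mm/yr.
For B, 0.818 mm/year × 350 years = 286.3 mm.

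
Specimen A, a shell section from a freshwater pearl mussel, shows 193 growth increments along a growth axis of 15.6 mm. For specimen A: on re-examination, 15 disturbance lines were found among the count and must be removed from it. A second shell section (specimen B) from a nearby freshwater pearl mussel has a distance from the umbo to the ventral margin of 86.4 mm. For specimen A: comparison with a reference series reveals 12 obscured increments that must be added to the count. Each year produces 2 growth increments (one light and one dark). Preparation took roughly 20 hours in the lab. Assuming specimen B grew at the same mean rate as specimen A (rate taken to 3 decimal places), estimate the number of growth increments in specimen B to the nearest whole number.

Specimen A: after corrections the count is 193 − 15 + 12 = 190 growth increments.
Specimen A: with 2 growth increments per year, 190 / 2 = 95 years.
A: Extension rate ≈ 15.6 / 95 = 0.164 mm/yr.
For B, 86.4 / 0.164 = 526.83 years; at 2 growth increments per year that is 526.83 × 2 ≈ 1054 growth increments.

1054 growth increments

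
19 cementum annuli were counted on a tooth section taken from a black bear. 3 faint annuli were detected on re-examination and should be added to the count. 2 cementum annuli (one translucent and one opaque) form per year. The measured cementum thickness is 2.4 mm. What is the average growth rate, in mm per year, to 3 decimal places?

True cementum annulus count = 19 + 3 = 22.
22 cementum annuli at 2 per year is 22 / 2 = 11 years.
2.4 mm over 11 years gives 2.4 / 11 ≈ 0.218 mm per year.

0.218 mm per year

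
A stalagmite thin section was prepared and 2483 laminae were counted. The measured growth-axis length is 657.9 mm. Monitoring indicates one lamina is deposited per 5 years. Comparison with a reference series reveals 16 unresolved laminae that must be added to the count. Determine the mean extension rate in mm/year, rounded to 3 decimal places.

After corrections the count is 2483 + 16 = 2499 laminae.
Multiplying by 5 years per lamina: 2499 × 5 = 12495 years.
Extension rate ≈ 657.9 / 12495 = 0.053 mm/year.

0.053 mm/year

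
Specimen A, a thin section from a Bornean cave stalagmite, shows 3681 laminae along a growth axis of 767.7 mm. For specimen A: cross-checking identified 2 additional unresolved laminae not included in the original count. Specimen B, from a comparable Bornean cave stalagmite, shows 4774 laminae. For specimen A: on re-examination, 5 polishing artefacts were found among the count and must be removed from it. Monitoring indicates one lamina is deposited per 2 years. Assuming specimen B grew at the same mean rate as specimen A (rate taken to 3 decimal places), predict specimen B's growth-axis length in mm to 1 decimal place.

Specimen A: adjusted count: 3681 − 5 + 2 = 3678 laminae.
Specimen A: 3678 laminae at 2 years each span 3678 × 2 = 7356 years.
A: 767.7 mm over 7356 years gives 767.7 / 7356 ≈ 0.104 mm per year.
Specimen B: at 2 years per lamina, 4774 × 2 = 9548 years. Length of B = 0.104 × 9548 = 993.0 mm.

993.0 mm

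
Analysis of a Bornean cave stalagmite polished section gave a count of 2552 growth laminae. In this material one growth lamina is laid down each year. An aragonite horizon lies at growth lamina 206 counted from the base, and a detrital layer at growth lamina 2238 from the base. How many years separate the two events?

2238 − 206 = 2032 growth laminae lie between the two events.
At one growth lamina per year, 2032 years elapsed between them.

2032 years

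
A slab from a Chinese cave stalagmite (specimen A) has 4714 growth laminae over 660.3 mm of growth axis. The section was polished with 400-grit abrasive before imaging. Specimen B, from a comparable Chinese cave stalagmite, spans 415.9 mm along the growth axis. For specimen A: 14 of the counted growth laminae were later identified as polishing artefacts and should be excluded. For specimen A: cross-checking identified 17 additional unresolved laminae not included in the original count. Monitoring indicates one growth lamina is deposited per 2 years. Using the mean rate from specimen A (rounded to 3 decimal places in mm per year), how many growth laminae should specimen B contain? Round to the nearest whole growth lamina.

Specimen A: adjusted count: 4714 − 14 + 17 = 4717 growth laminae.
Specimen A: multiplying by 2 years per growth lamina: 4717 × 2 = 9434 years.
A: 660.3 mm over 9434 years gives 660.3 / 9434 ≈ 0.070 mm/yr.
Specimen B: 415.9 mm / 0.070 mm per year = 5941.43 years; at 2 years per growth lamina that is 5941.43 / 2 ≈ 2971 growth laminae.

2971 growth laminae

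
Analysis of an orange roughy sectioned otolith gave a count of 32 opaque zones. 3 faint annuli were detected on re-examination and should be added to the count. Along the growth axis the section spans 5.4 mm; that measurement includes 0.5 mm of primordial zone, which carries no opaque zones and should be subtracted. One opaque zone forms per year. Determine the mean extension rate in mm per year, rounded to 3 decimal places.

True opaque zone count = 32 + 3 = 35.
Net length = 5.4 − 0.5 = 4.9 mm.
4.9 mm over 35 years gives 4.9 / 35 ≈ 0.140 mm per year.

0.140 mm per year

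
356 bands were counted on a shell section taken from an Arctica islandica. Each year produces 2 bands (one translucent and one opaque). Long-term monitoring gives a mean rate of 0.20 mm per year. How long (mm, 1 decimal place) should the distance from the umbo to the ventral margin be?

35.6 mm

With 2 bands per year, 356 / 2 = 178 years.
Predicted length = 0.20 mm/year × 178 years = 35.6 mm.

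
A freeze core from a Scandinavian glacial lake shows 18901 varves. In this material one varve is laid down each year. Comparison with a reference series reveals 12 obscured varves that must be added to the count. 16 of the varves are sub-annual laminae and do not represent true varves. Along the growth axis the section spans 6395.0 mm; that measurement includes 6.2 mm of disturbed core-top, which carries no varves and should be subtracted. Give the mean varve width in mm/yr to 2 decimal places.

0.34 mm/yr

Adjusted count: 18901 − 16 + 12 = 18897 varves.
Removing the 6.2 mm offcut leaves 6395.0 − 6.2 = 6388.8 mm.
Mean rate = 6388.8 mm / 18897 years ≈ 0.34 mm/yr.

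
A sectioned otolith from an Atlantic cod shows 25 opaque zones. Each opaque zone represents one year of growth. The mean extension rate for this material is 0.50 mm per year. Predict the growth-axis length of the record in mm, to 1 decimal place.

25 years of growth are recorded.
Predicted length = 0.50 mm/year × 25 years = 12.5 mm.

12.5 mm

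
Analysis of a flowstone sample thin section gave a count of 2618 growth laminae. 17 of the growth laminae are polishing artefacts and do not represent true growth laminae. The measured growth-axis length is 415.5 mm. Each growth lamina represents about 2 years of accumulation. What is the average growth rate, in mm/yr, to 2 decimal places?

0.08 mm/yr

True growth lamina count = 2618 − 17 = 2601.
At 2 years per growth lamina, 2601 × 2 = 5202 years.
Mean rate = 415.5 mm / 5202 years ≈ 0.08 mm/yr.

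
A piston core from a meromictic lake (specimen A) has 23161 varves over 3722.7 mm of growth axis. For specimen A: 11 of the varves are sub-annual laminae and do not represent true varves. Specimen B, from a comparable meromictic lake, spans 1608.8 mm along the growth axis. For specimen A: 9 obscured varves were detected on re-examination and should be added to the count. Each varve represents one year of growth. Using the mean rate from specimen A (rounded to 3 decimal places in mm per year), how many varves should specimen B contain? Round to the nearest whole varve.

9993 varves

Specimen A: adjusted count: 23161 − 11 + 9 = 23159 varves.
A: Mean rate = 3722.7 mm / 23159 years ≈ 0.161 mm/year.
B spans 1608.8 / 0.161 = 9992.55 years ≈ 9993 varves.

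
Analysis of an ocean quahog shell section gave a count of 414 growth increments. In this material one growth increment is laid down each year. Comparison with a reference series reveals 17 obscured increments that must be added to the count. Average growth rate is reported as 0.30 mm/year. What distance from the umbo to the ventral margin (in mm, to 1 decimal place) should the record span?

129.3 mm

True growth increment count = 414 + 17 = 431.
431 years at 0.30 mm/year gives 0.30 × 431 = 129.3 mm.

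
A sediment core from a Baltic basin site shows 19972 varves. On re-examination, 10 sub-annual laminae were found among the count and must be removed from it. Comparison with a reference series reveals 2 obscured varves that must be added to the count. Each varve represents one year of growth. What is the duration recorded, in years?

19964 years

Correcting the raw count gives 19972 − 10 + 2 = 19964 true varves.
One varve per year makes the duration 19964 years.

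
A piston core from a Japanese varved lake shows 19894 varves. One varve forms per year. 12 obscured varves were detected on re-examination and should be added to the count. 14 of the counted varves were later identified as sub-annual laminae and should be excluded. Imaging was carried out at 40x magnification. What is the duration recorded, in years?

19892 years

True varve count = 19894 − 14 + 12 = 19892.
With a one-to-one varve periodicity this is 19892 years.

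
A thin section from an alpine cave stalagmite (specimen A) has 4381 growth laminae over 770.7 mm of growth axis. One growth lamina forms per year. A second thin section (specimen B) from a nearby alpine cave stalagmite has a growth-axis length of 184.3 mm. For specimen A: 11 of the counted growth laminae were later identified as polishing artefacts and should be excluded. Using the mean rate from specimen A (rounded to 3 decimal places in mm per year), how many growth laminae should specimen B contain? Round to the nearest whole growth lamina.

1047 growth laminae

Specimen A: adjusted count: 4381 − 11 = 4370 growth laminae.
A: 770.7 mm over 4370 years gives 770.7 / 4370 ≈ 0.176 mm per year.
Specimen B: 184.3 mm / 0.176 mm per year = 1047.16 years ≈ 1047 growth laminae.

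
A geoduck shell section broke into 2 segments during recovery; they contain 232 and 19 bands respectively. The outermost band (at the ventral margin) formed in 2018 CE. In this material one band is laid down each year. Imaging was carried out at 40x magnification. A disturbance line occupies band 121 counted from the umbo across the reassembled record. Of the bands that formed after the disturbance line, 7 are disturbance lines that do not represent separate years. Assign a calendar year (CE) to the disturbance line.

Total bands = 232 + 19 = 251.
The disturbance line sits at band 121 from the umbo, so 251 − 121 = 130 bands formed after it.
130 − 7 false = 123 true bands after the disturbance line.
2018 − 123 = 1895 CE.

1895 CE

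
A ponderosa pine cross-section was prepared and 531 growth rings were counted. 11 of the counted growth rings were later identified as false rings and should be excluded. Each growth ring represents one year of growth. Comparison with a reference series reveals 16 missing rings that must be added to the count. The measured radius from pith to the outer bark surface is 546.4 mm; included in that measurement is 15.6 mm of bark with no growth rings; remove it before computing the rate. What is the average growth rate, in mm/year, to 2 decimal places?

0.99 mm/year

Adjusted count: 531 − 11 + 16 = 536 growth rings.
Net length = 546.4 − 15.6 = 530.8 mm.
Mean rate = 530.8 mm / 536 years ≈ 0.99 mm/year.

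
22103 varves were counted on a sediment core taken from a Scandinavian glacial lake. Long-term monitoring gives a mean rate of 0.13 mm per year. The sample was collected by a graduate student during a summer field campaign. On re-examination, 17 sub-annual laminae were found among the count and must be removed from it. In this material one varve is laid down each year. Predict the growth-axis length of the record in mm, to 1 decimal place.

After corrections the count is 22103 − 17 = 22086 varves.
Predicted length = 0.13 mm/year × 22086 years = 2871.2 mm.

2871.2 mm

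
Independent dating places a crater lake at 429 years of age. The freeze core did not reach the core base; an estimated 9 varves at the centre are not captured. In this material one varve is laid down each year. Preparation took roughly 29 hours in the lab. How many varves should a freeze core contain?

Expected varves over 429 years: 429.
Subtracting the 9 varves not captured gives 429 − 9 = 420 varves in the record.

420 varves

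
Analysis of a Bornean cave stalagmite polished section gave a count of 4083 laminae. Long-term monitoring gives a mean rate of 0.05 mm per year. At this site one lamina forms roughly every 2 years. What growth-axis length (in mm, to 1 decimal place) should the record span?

At 2 years per lamina, 4083 × 2 = 8166 years.
8166 years at 0.05 mm/year gives 0.05 × 8166 = 408.3 mm.

408.3 mm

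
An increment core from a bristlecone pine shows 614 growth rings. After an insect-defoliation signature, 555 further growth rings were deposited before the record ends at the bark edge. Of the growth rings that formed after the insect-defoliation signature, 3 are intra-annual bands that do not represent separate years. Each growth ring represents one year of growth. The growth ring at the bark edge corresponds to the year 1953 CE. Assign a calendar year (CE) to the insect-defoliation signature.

1401 CE

There are 555 growth rings younger than the insect-defoliation signature.
Excluding 3 false growth rings: 555 − 3 = 552.
Counting back 552 years from 1953 CE places the insect-defoliation signature in 1953 − 552 = 1401 CE.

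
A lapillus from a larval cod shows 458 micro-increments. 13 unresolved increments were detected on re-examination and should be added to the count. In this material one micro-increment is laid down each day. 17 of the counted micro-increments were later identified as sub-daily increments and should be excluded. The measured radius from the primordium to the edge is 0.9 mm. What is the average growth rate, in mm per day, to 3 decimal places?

0.002 mm per day

After corrections the count is 458 − 17 + 13 = 454 micro-increments.
Mean rate = 0.9 mm / 454 days ≈ 0.002 mm per day.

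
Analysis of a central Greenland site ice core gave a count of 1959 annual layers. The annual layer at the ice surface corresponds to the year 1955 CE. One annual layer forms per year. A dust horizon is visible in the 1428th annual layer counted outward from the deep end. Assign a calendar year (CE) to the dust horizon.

1424 CE

1959 − 1428 = 531 annual layers lie beyond the dust horizon toward the ice surface.
Counting back 531 years from 1955 CE places the dust horizon in 1955 − 531 = 1424 CE.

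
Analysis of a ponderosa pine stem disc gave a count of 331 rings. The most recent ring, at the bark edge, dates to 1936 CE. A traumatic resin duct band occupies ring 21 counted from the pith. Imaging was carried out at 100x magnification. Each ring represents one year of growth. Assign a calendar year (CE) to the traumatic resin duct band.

The traumatic resin duct band sits at ring 21 from the pith, so 331 − 21 = 310 rings formed after it.
Counting back 310 years from 1936 CE places the traumatic resin duct band in 1936 − 310 = 1626 CE.

1626 CE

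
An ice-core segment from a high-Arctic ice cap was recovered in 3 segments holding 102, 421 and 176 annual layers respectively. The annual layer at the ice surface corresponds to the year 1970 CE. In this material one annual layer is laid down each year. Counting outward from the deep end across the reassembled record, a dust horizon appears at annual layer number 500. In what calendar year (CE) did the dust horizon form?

1771 CE

Total annual layers = 102 + 421 + 176 = 699.
699 − 500 = 199 annual layers lie beyond the dust horizon toward the ice surface.
1970 − 199 = 1771 CE.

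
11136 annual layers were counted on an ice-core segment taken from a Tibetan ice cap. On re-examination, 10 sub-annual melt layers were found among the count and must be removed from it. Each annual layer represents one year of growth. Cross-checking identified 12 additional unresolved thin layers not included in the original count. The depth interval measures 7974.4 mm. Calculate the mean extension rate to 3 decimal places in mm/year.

After corrections the count is 11136 − 10 + 12 = 11138 annual layers.
7974.4 mm over 11138 years gives 7974.4 / 11138 ≈ 0.716 mm/year.

0.716 mm/year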